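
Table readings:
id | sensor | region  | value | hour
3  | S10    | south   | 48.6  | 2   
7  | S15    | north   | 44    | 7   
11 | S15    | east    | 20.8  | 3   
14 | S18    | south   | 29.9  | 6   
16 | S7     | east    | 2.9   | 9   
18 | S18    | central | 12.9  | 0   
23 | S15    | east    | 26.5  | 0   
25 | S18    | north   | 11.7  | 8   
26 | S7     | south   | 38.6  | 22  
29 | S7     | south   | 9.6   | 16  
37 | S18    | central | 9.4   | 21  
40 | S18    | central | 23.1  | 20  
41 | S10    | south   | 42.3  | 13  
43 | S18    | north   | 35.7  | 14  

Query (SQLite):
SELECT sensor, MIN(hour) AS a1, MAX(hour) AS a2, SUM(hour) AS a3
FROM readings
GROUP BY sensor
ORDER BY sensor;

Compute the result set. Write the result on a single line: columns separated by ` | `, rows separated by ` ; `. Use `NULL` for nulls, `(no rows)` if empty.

Group readings by sensor.
Per group compute: MIN(hour), MAX(hour), SUM(hour).
  S10: ids {3, 41} → MIN(hour)=2, MAX(hour)=13, SUM(hour)=15
  S15: ids {7, 11, 23} → MIN(hour)=0, MAX(hour)=7, SUM(hour)=10
  S18: ids {14, 18, 25, 37, 40, 43} → MIN(hour)=0, MAX(hour)=21, SUM(hour)=69
  S7: ids {16, 26, 29} → MIN(hour)=9, MAX(hour)=22, SUM(hour)=47

S10 | 2 | 13 | 15 ; S15 | 0 | 7 | 10 ; S18 | 0 | 21 | 69 ; S7 | 9 | 22 | 47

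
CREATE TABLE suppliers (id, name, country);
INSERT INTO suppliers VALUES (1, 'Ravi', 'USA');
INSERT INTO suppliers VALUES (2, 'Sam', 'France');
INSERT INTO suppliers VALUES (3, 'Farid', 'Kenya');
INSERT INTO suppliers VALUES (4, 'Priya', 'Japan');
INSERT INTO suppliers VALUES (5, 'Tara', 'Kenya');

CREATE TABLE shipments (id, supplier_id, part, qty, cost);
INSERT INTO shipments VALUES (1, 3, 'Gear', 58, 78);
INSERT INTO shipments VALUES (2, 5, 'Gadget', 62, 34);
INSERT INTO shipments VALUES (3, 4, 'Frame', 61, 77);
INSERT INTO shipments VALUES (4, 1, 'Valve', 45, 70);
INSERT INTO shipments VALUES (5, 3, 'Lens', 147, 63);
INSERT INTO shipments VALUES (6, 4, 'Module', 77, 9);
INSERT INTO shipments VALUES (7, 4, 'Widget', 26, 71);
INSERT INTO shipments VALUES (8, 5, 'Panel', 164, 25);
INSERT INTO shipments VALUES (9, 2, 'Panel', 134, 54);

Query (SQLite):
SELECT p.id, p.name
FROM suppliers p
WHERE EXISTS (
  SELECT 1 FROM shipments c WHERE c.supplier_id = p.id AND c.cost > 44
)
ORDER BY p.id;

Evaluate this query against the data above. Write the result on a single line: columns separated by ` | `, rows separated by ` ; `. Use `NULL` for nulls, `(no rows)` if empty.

1 | Ravi ; 2 | Sam ; 3 | Farid ; 4 | Priya

For each suppliers row, check whether any shipments with matching supplier_id has cost > 44.
Keep rows where that is true.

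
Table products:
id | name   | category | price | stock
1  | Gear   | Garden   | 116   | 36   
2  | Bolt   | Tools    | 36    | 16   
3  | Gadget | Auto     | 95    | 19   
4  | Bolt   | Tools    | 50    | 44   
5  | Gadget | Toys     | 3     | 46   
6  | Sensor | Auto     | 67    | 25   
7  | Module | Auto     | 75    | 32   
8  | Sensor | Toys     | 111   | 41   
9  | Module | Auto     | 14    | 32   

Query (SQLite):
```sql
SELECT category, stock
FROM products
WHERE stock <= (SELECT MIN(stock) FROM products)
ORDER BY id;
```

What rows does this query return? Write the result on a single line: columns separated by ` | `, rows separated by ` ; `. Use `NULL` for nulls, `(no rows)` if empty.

Tools | 16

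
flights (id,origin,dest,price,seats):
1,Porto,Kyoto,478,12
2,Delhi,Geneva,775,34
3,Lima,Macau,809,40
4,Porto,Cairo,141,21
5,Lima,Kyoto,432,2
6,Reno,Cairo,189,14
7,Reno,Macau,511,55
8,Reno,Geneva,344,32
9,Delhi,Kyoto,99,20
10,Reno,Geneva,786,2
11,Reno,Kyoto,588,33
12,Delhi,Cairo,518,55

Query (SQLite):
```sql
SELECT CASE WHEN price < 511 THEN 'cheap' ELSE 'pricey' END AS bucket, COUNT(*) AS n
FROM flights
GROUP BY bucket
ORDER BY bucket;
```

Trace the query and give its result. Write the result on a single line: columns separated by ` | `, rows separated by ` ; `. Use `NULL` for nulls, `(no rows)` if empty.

cheap | 6 ; pricey | 6

Bucket rows by price < 511 → 'cheap' else 'pricey'; count each bucket.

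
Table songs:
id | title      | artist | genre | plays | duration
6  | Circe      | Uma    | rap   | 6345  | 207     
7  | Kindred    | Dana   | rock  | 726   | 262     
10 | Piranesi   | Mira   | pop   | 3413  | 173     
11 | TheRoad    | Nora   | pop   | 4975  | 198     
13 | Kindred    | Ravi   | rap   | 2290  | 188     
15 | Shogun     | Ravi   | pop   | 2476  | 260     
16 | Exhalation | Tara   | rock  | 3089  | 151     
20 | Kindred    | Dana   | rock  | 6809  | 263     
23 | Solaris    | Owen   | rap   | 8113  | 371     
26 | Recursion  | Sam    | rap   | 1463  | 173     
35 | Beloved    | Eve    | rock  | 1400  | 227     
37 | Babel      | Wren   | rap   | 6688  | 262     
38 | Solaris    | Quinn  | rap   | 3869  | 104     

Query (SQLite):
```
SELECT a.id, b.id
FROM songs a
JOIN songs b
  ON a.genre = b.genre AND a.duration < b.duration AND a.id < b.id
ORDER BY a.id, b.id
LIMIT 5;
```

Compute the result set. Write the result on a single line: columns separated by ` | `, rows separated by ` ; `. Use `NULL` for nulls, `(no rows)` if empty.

Pairs (a,b) with same genre, a.duration < b.duration, a.id < b.id.
genre groups: pop:{10,11,15} rap:{6,13,23,26,37,38} rock:{7,16,20,35}
Ordered by (a.id, b.id); first 5.

6 | 23 ; 6 | 37 ; 7 | 20 ; 10 | 11 ; 10 | 15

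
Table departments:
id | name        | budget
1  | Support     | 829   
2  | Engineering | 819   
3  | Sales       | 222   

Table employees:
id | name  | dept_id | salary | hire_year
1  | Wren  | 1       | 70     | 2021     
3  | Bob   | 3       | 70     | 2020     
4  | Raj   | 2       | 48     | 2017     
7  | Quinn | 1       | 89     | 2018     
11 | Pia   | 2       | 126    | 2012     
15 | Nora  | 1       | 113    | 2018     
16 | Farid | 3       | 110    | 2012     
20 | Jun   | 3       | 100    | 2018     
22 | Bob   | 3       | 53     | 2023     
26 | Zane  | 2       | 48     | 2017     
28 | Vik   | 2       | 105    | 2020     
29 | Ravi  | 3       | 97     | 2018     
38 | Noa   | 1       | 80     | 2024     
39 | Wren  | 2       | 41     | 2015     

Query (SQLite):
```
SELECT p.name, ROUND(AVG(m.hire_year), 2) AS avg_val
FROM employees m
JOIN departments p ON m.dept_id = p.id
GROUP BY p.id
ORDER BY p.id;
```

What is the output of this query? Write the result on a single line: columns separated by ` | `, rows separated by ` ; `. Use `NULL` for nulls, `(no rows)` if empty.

Join each employees row to its departments via dept_id.
Group joined rows by departments.id; compute ROUND(AVG(m.hire_year), 2) per group.
  1: ids {1, 7, 15, 38} → ROUND(AVG(m.hire_year), 2)=2020.25
  2: ids {4, 11, 26, 28, 39} → ROUND(AVG(m.hire_year), 2)=2016.2
  3: ids {3, 16, 20, 22, 29} → ROUND(AVG(m.hire_year), 2)=2018.2

Support | 2020.25 ; Engineering | 2016.2 ; Sales | 2018.2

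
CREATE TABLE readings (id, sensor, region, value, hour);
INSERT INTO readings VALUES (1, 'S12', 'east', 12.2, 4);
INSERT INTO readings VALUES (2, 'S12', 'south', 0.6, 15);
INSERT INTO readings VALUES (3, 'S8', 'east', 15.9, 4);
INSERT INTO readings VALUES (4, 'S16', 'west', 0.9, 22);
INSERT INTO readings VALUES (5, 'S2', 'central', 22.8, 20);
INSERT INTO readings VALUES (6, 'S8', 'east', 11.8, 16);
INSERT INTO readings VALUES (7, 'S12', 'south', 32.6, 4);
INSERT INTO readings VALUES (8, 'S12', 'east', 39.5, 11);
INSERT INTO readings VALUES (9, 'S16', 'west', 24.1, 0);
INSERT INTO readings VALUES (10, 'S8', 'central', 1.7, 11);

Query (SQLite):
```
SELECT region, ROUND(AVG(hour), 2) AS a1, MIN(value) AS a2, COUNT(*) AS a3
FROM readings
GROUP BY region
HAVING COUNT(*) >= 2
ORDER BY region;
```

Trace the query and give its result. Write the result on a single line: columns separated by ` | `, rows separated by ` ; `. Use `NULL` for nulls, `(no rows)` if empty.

Group readings by region.
Per group compute: ROUND(AVG(hour), 2), MIN(value), COUNT(*).
HAVING: drop groups with fewer than 2 rows.
  central: ids {5, 10} → ROUND(AVG(hour), 2)=15.5, MIN(value)=1.7, COUNT(*)=2
  east: ids {1, 3, 6, 8} → ROUND(AVG(hour), 2)=8.75, MIN(value)=11.8, COUNT(*)=4
  south: ids {2, 7} → ROUND(AVG(hour), 2)=9.5, MIN(value)=0.6, COUNT(*)=2
  west: ids {4, 9} → ROUND(AVG(hour), 2)=11, MIN(value)=0.9, COUNT(*)=2

central | 15.5 | 1.7 | 2 ; east | 8.75 | 11.8 | 4 ; south | 9.5 | 0.6 | 2 ; west | 11 | 0.9 | 2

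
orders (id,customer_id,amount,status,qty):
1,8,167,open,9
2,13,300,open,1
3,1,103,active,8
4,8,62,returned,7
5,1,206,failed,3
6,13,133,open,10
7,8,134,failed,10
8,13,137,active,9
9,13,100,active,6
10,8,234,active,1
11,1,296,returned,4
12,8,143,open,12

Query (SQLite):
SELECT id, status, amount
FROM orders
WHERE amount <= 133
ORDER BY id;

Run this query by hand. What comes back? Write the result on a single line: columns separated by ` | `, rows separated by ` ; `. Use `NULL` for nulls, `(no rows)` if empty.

amount <= 133: ids {3, 4, 6, 9}

3 | active | 103 ; 4 | returned | 62 ; 6 | open | 133 ; 9 | active | 100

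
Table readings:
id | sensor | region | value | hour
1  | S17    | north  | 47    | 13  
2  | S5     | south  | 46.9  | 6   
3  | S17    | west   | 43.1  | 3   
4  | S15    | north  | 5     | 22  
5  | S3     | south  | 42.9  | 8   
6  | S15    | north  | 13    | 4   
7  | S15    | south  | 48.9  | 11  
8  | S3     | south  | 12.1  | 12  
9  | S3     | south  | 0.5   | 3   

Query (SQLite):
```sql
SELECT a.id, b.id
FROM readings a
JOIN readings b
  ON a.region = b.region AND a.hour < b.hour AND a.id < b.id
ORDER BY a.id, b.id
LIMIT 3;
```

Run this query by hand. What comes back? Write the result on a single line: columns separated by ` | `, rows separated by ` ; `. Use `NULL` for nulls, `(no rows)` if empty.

1 | 4 ; 2 | 5 ; 2 | 7

Pairs (a,b) with same region, a.hour < b.hour, a.id < b.id.
region groups: north:{1,4,6} south:{2,5,7,8,9} west:{3}
Ordered by (a.id, b.id); first 3.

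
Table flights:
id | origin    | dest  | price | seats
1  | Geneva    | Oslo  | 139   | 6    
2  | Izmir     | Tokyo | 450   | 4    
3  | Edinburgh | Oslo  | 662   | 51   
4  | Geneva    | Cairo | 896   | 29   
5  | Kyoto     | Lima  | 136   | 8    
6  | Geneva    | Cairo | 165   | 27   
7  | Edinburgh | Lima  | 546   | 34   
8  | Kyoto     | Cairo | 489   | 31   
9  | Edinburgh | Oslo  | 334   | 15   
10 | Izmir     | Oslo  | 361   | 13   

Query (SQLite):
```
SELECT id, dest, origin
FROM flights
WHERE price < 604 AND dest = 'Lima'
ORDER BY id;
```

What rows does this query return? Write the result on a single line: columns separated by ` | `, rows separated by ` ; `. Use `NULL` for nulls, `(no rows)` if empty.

5 | Lima | Kyoto ; 7 | Lima | Edinburgh

price < 604: ids {1, 2, 5, 6, 7, 8, 9, 10}
dest = 'Lima': ids {5, 7}
Combine with AND.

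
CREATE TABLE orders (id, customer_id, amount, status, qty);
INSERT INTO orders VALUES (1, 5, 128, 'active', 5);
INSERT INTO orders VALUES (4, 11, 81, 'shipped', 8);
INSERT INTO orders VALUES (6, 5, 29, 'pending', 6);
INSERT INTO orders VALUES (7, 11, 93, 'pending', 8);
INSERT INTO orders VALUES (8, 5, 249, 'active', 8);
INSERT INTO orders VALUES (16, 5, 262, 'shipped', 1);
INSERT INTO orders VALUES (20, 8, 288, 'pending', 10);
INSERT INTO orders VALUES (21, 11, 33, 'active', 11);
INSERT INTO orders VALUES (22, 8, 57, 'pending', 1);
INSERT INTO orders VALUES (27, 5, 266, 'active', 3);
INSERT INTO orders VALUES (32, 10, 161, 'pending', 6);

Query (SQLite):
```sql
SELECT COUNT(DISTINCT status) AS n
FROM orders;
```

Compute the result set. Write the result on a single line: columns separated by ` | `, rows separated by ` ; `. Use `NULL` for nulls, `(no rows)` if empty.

3

Count distinct non-NULL status values.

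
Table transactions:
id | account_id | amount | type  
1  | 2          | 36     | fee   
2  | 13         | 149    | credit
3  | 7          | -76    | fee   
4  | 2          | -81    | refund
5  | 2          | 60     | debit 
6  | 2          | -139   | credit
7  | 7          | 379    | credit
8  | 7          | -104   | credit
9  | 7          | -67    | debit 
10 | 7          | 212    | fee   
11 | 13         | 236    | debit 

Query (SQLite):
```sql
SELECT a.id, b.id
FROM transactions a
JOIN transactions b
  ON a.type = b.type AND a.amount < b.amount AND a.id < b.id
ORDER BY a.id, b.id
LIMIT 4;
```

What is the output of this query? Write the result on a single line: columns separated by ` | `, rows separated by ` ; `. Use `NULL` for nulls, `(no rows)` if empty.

Pairs (a,b) with same type, a.amount < b.amount, a.id < b.id.
type groups: credit:{2,6,7,8} debit:{5,9,11} fee:{1,3,10} refund:{4}
Ordered by (a.id, b.id); first 4.

1 | 10 ; 2 | 7 ; 3 | 10 ; 5 | 11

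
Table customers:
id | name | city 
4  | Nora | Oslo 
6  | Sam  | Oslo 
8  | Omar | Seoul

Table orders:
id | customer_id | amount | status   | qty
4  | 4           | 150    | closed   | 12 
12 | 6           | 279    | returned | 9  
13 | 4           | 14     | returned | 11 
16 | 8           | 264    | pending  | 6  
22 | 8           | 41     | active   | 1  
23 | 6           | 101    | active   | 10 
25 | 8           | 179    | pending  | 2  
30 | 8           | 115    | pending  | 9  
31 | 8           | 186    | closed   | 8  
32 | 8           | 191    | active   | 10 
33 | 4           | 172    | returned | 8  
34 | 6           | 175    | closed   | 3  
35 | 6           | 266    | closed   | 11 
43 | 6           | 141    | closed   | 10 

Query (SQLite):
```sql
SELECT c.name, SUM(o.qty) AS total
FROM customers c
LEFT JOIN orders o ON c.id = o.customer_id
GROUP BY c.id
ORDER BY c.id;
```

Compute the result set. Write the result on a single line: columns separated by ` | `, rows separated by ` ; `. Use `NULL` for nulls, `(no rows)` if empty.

LEFT JOIN keeps every customers row; unmatched ones get NULL for orders columns.
Group by customers.id and compute SUM(o.qty). SUM over an all-NULL group is NULL.
  4: ids {4, 13, 33} → SUM(o.qty)=31
  6: ids {12, 23, 34, 35, 43} → SUM(o.qty)=43
  8: ids {16, 22, 25, 30, 31, 32} → SUM(o.qty)=36

Nora | 31 ; Sam | 43 ; Omar | 36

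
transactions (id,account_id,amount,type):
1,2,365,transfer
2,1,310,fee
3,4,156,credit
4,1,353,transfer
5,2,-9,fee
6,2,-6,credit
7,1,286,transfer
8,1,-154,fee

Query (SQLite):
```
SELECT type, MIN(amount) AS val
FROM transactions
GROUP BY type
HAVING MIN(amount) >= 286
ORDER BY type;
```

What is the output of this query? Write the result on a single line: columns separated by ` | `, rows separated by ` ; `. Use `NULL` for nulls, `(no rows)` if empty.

transfer | 286

Partition transactions by type; compute MIN(amount) within each group.
HAVING: keep groups where MIN(amount) >= 286.
  credit: ids {3, 6} → MIN(amount)=-6
  fee: ids {2, 5, 8} → MIN(amount)=-154
  transfer: ids {1, 4, 7} → MIN(amount)=286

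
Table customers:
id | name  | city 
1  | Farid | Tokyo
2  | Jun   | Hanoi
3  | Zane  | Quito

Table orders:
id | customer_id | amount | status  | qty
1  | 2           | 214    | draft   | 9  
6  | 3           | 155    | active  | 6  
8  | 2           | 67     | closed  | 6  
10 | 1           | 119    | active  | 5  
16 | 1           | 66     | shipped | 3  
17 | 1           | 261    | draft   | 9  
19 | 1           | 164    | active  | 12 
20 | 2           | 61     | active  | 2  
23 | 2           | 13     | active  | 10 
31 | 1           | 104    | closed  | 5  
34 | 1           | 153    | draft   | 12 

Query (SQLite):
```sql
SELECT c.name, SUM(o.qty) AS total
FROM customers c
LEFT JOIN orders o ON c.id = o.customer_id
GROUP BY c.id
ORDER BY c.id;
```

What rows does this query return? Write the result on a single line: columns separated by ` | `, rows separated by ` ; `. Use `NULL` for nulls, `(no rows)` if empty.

Farid | 46 ; Jun | 27 ; Zane | 6

LEFT JOIN keeps every customers row; unmatched ones get NULL for orders columns.
Group by customers.id and compute SUM(o.qty). SUM over an all-NULL group is NULL.
  1: ids {10, 16, 17, 19, 31, 34} → SUM(o.qty)=46
  2: ids {1, 8, 20, 23} → SUM(o.qty)=27
  3: ids {6} → SUM(o.qty)=6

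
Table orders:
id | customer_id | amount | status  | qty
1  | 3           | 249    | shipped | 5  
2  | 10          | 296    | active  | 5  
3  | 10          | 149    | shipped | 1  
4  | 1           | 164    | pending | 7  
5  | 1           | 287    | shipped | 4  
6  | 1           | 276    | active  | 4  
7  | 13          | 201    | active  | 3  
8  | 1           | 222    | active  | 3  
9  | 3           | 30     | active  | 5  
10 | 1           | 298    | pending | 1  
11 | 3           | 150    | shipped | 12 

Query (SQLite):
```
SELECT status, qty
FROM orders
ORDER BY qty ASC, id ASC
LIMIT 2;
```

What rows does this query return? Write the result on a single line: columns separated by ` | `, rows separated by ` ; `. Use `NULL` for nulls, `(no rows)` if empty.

Sort by qty asc, tiebreak id asc: (1, id=3), (1, id=10), (3, id=7), (3, id=8), (4, id=5) …. Take first 2.

shipped | 1 ; pending | 1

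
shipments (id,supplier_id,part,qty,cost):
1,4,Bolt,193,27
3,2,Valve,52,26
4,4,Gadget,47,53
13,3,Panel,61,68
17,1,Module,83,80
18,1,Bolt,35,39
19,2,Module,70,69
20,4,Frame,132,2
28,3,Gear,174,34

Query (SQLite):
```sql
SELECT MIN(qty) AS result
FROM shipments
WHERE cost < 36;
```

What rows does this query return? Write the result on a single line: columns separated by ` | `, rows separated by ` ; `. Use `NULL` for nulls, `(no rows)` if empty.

Rows where cost < 36 → qty values: [193, 52, 132, 174].
MIN of non-NULL values = 52.

52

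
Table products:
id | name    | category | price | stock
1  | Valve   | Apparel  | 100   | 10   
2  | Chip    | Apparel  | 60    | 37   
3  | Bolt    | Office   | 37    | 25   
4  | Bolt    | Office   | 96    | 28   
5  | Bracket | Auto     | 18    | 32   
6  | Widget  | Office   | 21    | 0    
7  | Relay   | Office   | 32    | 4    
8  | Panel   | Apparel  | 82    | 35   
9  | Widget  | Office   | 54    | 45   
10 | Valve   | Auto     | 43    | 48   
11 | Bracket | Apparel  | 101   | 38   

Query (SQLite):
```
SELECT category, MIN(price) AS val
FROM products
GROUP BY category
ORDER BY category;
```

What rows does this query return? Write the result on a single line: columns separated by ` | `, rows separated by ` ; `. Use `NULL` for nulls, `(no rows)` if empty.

Partition products by category; compute MIN(price) within each group.
  Apparel: ids {1, 2, 8, 11} → MIN(price)=60
  Auto: ids {5, 10} → MIN(price)=18
  Office: ids {3, 4, 6, 7, 9} → MIN(price)=21

Apparel | 60 ; Auto | 18 ; Office | 21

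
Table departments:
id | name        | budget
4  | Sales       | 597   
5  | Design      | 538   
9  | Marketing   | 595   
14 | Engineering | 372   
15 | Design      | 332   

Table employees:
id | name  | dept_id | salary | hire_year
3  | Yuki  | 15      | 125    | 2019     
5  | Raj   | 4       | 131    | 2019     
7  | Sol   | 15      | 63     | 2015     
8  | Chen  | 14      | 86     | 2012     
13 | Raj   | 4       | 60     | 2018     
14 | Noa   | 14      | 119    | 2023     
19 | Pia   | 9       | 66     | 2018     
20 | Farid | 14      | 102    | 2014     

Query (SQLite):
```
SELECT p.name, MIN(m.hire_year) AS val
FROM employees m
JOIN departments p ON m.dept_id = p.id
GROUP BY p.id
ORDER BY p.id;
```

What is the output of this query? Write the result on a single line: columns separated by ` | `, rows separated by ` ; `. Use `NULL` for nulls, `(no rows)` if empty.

Sales | 2018 ; Marketing | 2018 ; Engineering | 2012 ; Design | 2015

Join each employees row to its departments via dept_id.
Group joined rows by departments.id; compute MIN(m.hire_year) per group.
  4: ids {5, 13} → MIN(m.hire_year)=2018
  9: ids {19} → MIN(m.hire_year)=2018
  14: ids {8, 14, 20} → MIN(m.hire_year)=2012
  15: ids {3, 7} → MIN(m.hire_year)=2015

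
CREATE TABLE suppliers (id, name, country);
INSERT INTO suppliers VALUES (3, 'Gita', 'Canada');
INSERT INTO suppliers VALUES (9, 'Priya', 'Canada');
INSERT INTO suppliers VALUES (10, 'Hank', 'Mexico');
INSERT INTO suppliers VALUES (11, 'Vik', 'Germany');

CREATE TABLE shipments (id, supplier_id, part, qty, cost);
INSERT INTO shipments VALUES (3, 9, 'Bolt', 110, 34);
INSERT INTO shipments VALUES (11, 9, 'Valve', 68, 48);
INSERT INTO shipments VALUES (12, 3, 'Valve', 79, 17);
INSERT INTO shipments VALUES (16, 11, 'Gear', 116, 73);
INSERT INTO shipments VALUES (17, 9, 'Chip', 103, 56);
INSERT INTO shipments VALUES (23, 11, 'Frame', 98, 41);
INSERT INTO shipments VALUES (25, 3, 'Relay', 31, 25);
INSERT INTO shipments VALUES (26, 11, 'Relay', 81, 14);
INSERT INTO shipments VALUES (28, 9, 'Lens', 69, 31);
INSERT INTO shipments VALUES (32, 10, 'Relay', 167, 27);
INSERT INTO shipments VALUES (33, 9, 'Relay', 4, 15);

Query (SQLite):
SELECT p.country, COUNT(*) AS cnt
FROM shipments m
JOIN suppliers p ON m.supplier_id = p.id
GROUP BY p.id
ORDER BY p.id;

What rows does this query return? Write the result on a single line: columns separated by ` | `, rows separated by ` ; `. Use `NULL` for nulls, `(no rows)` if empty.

Join each shipments row to its suppliers via supplier_id.
Group joined rows by suppliers.id; compute COUNT(*) per group.
  3: ids {12, 25} → COUNT(*)=2
  9: ids {3, 11, 17, 28, 33} → COUNT(*)=5
  10: ids {32} → COUNT(*)=1
  11: ids {16, 23, 26} → COUNT(*)=3

Canada | 2 ; Canada | 5 ; Mexico | 1 ; Germany | 3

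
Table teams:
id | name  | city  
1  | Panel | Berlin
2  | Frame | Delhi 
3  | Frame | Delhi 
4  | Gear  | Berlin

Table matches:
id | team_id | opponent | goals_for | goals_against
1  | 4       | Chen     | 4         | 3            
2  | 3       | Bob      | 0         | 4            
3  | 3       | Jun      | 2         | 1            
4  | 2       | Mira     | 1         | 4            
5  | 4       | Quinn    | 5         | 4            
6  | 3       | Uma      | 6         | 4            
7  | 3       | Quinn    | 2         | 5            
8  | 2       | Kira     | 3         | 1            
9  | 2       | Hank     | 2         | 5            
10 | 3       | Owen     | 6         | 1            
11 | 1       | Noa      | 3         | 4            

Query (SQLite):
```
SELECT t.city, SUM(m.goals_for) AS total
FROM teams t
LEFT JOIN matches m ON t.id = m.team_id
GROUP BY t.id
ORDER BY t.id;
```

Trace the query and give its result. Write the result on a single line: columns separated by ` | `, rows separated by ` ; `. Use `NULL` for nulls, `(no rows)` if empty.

LEFT JOIN keeps every teams row; unmatched ones get NULL for matches columns.
Group by teams.id and compute SUM(m.goals_for). SUM over an all-NULL group is NULL.
  1: ids {11} → SUM(m.goals_for)=3
  2: ids {4, 8, 9} → SUM(m.goals_for)=6
  3: ids {2, 3, 6, 7, 10} → SUM(m.goals_for)=16
  4: ids {1, 5} → SUM(m.goals_for)=9

Berlin | 3 ; Delhi | 6 ; Delhi | 16 ; Berlin | 9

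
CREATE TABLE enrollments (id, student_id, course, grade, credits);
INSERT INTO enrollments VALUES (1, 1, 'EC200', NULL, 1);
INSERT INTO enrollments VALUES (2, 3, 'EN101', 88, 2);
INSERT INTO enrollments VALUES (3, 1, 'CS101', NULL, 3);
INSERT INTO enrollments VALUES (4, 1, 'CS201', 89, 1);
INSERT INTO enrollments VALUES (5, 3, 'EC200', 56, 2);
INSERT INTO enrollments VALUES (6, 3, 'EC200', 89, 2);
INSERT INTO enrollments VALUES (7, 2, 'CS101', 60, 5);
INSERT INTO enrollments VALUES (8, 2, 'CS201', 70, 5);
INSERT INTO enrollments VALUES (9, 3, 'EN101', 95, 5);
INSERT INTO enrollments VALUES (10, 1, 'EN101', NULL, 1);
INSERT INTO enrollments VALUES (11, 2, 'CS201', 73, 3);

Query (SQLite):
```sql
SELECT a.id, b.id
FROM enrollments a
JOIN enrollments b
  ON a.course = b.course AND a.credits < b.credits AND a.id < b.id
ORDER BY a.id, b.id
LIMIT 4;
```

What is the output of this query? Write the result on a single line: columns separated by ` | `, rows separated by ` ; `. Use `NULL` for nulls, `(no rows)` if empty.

1 | 5 ; 1 | 6 ; 2 | 9 ; 3 | 7

Pairs (a,b) with same course, a.credits < b.credits, a.id < b.id.
course groups: CS101:{3,7} CS201:{4,8,11} EC200:{1,5,6} EN101:{2,9,10}
Ordered by (a.id, b.id); first 4.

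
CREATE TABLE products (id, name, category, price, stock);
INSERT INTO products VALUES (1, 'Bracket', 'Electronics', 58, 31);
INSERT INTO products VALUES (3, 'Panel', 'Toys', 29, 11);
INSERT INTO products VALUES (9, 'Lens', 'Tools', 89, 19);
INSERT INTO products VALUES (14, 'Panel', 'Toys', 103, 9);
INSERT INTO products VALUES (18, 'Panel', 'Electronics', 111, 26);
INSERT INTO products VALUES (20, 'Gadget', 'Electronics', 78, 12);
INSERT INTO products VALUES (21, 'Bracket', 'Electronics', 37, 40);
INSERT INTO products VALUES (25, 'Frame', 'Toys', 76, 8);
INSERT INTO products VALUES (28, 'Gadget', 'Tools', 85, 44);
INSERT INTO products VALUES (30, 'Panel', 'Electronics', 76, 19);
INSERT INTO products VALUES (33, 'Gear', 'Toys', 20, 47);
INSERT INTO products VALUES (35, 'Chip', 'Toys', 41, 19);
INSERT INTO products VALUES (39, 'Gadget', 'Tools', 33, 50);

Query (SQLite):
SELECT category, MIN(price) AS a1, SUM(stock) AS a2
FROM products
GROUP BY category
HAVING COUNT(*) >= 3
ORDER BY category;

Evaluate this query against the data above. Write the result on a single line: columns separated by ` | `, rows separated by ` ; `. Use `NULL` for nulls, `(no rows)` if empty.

Electronics | 37 | 128 ; Tools | 33 | 113 ; Toys | 20 | 94

Group products by category.
Per group compute: MIN(price), SUM(stock).
HAVING: drop groups with fewer than 3 rows.
  Electronics: ids {1, 18, 20, 21, 30} → MIN(price)=37, SUM(stock)=128
  Tools: ids {9, 28, 39} → MIN(price)=33, SUM(stock)=113
  Toys: ids {3, 14, 25, 33, 35} → MIN(price)=20, SUM(stock)=94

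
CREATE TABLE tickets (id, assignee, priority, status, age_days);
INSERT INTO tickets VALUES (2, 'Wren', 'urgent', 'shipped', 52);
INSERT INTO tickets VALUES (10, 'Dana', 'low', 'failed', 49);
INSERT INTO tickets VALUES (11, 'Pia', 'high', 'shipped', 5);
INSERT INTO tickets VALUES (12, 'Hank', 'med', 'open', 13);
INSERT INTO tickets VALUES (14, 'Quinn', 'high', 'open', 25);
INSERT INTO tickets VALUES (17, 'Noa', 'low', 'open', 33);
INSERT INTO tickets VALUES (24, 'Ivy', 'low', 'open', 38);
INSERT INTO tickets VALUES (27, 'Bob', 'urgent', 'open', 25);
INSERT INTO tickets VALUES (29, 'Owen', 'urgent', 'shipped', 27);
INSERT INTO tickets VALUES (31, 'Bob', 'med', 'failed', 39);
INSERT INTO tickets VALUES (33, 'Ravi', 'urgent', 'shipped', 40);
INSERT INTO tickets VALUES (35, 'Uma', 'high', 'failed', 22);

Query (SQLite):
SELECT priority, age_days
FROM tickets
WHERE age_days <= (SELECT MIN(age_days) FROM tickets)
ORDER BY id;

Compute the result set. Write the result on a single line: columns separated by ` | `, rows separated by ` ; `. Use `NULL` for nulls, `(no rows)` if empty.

high | 5

Scalar subquery: MIN(age_days) over all tickets rows = 5.
Keep rows where age_days <= that value.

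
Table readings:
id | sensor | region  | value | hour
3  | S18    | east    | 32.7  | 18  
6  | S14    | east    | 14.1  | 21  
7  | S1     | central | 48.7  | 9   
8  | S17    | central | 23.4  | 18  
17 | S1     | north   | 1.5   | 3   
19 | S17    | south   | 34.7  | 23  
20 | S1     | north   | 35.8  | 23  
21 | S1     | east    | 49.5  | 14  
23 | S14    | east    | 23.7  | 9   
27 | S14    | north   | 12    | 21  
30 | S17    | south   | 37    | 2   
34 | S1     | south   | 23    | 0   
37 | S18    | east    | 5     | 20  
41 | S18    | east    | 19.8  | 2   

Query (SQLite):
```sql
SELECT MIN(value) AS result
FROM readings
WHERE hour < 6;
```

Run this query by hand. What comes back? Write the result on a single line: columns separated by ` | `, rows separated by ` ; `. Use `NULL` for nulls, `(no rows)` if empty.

1.5

Rows where hour < 6 → value values: [1.5, 37, 23, 19.8].
MIN of non-NULL values = 1.5.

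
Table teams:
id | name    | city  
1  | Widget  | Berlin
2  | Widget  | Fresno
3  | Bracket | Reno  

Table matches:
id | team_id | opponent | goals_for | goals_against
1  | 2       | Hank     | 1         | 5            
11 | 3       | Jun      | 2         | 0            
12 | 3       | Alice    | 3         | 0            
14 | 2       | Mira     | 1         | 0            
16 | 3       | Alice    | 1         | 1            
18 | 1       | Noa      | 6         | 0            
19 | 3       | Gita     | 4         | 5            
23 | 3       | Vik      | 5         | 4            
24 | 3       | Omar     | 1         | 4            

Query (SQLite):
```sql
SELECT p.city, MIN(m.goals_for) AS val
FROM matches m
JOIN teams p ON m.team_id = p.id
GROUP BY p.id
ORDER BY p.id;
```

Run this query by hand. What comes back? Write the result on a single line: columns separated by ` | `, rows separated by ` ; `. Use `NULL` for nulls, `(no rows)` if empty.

Berlin | 6 ; Fresno | 1 ; Reno | 1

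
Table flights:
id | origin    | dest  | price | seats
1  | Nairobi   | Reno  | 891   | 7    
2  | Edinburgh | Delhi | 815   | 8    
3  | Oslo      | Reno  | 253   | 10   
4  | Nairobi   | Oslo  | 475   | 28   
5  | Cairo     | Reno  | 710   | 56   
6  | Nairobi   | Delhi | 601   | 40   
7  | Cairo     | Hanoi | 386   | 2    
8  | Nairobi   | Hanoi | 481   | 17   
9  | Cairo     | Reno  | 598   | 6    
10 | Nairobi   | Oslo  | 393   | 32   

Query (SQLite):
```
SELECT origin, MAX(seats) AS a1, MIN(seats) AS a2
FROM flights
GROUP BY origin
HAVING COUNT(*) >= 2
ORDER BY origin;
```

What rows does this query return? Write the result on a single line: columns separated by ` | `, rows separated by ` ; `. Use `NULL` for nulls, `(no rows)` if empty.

Cairo | 56 | 2 ; Nairobi | 40 | 7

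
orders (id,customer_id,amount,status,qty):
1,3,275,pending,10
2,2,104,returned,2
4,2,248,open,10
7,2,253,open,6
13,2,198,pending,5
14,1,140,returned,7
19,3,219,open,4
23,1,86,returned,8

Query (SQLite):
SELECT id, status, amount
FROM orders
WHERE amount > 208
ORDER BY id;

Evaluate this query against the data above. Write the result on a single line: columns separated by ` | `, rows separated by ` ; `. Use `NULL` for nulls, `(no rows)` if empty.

amount > 208: ids {1, 4, 7, 19}

1 | pending | 275 ; 4 | open | 248 ; 7 | open | 253 ; 19 | open | 219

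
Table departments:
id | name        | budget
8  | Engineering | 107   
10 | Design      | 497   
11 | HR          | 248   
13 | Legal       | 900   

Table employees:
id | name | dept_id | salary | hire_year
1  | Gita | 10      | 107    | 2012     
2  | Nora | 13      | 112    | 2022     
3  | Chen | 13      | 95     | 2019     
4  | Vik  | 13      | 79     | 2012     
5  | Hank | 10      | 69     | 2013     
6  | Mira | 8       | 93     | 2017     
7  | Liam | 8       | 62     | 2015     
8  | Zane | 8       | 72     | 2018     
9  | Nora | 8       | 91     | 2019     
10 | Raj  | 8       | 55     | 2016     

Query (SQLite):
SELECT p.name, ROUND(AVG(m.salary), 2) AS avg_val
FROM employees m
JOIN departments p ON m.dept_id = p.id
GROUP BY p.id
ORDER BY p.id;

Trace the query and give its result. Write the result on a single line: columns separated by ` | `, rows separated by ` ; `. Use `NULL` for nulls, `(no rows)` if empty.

Join each employees row to its departments via dept_id.
Group joined rows by departments.id; compute ROUND(AVG(m.salary), 2) per group.
  8: ids {6, 7, 8, 9, 10} → ROUND(AVG(m.salary), 2)=74.6
  10: ids {1, 5} → ROUND(AVG(m.salary), 2)=88
  13: ids {2, 3, 4} → ROUND(AVG(m.salary), 2)=95.33

Engineering | 74.6 ; Design | 88 ; Legal | 95.33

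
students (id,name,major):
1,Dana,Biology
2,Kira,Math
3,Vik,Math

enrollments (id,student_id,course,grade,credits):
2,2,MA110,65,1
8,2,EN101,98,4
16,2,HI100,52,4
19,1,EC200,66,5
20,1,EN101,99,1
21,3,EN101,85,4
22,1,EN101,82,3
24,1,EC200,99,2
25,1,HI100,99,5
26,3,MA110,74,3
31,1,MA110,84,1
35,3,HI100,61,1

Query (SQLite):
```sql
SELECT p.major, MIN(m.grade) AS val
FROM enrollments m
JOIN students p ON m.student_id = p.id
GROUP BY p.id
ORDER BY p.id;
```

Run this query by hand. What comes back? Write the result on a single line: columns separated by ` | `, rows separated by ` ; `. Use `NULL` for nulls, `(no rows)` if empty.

Join each enrollments row to its students via student_id.
Group joined rows by students.id; compute MIN(m.grade) per group.
  1: ids {19, 20, 22, 24, 25, 31} → MIN(m.grade)=66
  2: ids {2, 8, 16} → MIN(m.grade)=52
  3: ids {21, 26, 35} → MIN(m.grade)=61

Biology | 66 ; Math | 52 ; Math | 61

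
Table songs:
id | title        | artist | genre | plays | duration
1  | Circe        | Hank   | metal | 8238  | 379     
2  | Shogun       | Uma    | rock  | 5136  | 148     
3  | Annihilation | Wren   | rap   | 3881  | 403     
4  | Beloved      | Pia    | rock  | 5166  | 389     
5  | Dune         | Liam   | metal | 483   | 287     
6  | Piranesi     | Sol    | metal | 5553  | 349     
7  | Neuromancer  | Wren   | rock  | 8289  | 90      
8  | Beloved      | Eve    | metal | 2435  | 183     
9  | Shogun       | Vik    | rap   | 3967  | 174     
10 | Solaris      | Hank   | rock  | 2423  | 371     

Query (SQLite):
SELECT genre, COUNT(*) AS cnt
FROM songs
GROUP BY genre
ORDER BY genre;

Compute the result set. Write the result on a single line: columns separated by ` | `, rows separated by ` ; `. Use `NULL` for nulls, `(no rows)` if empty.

Partition songs by genre; compute COUNT(*) within each group.
  metal: ids {1, 5, 6, 8} → COUNT(*)=4
  rap: ids {3, 9} → COUNT(*)=2
  rock: ids {2, 4, 7, 10} → COUNT(*)=4

metal | 4 ; rap | 2 ; rock | 4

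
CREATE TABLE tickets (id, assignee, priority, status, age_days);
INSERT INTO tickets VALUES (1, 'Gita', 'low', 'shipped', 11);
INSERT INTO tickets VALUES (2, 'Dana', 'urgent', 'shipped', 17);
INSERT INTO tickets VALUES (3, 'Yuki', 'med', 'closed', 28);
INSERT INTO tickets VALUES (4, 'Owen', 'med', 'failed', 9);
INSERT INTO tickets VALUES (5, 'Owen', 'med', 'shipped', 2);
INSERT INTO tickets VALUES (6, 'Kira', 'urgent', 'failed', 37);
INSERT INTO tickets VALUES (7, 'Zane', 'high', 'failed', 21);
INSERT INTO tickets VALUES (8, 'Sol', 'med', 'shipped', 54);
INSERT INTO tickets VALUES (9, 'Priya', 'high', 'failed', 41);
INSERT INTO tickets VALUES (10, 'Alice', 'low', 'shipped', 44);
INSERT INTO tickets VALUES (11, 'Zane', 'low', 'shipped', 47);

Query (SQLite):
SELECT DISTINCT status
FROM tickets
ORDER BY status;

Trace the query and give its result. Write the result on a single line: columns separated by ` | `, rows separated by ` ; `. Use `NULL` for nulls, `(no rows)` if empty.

Collect distinct status values from tickets.

closed ; failed ; shipped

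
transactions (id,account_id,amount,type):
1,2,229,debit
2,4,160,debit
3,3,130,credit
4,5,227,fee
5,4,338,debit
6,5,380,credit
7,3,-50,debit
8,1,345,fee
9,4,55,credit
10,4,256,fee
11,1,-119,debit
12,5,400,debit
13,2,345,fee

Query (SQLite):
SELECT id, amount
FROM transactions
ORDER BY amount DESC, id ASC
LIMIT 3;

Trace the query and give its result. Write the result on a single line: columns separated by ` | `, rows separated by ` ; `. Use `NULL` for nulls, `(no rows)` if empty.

Sort by amount desc, tiebreak id asc: (400, id=12), (380, id=6), (345, id=8), (345, id=13), (338, id=5), (256, id=10) …. Take first 3.

12 | 400 ; 6 | 380 ; 8 | 345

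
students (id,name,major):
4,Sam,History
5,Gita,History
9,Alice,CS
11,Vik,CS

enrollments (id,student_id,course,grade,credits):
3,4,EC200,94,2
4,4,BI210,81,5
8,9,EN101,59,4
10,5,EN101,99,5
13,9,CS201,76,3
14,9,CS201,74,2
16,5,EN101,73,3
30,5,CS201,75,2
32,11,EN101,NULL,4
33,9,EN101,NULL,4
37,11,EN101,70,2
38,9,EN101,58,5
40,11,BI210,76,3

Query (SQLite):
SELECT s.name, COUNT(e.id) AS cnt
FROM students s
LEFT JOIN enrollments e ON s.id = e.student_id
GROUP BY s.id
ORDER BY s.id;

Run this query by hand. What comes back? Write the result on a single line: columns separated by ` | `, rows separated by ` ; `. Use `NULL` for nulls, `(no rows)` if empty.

LEFT JOIN keeps every students row; unmatched ones get NULL for enrollments columns.
Group by students.id and compute COUNT(e.id). COUNT(col) of an all-NULL group is 0.
  4: ids {3, 4} → COUNT(e.id)=2
  5: ids {10, 16, 30} → COUNT(e.id)=3
  9: ids {8, 13, 14, 33, 38} → COUNT(e.id)=5
  11: ids {32, 37, 40} → COUNT(e.id)=3

Sam | 2 ; Gita | 3 ; Alice | 5 ; Vik | 3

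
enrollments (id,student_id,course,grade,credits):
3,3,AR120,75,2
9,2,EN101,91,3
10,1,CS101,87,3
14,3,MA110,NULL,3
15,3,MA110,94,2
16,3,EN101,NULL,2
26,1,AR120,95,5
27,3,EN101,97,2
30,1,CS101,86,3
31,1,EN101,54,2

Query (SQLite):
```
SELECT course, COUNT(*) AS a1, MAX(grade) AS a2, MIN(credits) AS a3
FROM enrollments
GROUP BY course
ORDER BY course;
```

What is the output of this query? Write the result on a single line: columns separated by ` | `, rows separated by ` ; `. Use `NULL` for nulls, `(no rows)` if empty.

Group enrollments by course.
Per group compute: COUNT(*), MAX(grade), MIN(credits).
  AR120: ids {3, 26} → COUNT(*)=2, MAX(grade)=95, MIN(credits)=2
  CS101: ids {10, 30} → COUNT(*)=2, MAX(grade)=87, MIN(credits)=3
  EN101: ids {9, 16, 27, 31} → COUNT(*)=4, MAX(grade)=97, MIN(credits)=2
  MA110: ids {14, 15} → COUNT(*)=2, MAX(grade)=94, MIN(credits)=2

AR120 | 2 | 95 | 2 ; CS101 | 2 | 87 | 3 ; EN101 | 4 | 97 | 2 ; MA110 | 2 | 94 | 2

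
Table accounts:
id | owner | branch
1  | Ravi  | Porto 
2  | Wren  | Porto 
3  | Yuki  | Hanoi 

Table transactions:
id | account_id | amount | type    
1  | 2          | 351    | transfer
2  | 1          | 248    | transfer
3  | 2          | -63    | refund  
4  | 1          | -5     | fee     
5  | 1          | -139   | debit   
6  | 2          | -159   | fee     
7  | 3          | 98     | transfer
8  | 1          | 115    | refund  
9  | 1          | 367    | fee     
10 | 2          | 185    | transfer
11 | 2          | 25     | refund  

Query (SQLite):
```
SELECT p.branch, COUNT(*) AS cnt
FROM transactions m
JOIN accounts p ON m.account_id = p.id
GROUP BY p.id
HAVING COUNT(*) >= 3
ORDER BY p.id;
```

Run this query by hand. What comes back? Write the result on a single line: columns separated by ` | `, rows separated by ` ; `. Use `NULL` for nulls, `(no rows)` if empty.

Join each transactions row to its accounts via account_id.
Group joined rows by accounts.id; compute COUNT(*) per group.
HAVING: keep groups with count ≥ 3.
  1: ids {2, 4, 5, 8, 9} → COUNT(*)=5
  2: ids {1, 3, 6, 10, 11} → COUNT(*)=5
  3: ids {7} → COUNT(*)=1

Porto | 5 ; Porto | 5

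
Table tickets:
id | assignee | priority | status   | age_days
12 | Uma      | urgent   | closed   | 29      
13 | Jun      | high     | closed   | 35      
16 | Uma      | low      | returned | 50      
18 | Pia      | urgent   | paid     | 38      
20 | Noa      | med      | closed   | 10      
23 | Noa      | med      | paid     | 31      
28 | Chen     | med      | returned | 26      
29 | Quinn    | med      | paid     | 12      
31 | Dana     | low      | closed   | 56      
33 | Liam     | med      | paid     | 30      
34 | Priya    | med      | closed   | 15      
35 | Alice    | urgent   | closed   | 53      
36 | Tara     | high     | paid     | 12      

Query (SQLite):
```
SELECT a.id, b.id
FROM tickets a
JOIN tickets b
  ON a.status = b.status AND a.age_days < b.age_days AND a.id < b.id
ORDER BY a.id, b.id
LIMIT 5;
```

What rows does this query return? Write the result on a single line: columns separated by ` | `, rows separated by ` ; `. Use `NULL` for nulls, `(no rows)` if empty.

12 | 13 ; 12 | 31 ; 12 | 35 ; 13 | 31 ; 13 | 35

Pairs (a,b) with same status, a.age_days < b.age_days, a.id < b.id.
status groups: closed:{12,13,20,31,34,35} paid:{18,23,29,33,36} returned:{16,28}
Ordered by (a.id, b.id); first 5.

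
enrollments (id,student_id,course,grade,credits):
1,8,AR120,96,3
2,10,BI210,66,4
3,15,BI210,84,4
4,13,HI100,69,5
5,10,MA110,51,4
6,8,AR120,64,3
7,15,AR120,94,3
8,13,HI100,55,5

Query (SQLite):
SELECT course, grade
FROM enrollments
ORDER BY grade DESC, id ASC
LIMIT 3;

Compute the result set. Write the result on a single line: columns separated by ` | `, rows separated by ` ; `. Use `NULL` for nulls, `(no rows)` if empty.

AR120 | 96 ; AR120 | 94 ; BI210 | 84

Sort by grade desc, tiebreak id asc: (96, id=1), (94, id=7), (84, id=3), (69, id=4), (66, id=2), (64, id=6) …. Take first 3.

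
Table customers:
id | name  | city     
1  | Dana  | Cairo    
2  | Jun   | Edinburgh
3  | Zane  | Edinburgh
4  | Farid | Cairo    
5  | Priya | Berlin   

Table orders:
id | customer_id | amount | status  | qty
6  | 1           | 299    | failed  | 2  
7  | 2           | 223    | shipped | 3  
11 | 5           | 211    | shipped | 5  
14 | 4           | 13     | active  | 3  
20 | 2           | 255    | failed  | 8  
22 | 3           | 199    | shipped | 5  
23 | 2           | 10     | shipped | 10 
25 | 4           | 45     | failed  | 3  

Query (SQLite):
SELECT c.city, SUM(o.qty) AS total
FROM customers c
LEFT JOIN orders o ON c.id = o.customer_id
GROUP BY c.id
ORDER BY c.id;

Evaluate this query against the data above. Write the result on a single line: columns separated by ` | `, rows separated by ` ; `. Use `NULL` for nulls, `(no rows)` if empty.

Cairo | 2 ; Edinburgh | 21 ; Edinburgh | 5 ; Cairo | 6 ; Berlin | 5

LEFT JOIN keeps every customers row; unmatched ones get NULL for orders columns.
Group by customers.id and compute SUM(o.qty). SUM over an all-NULL group is NULL.
  1: ids {6} → SUM(o.qty)=2
  2: ids {7, 20, 23} → SUM(o.qty)=21
  3: ids {22} → SUM(o.qty)=5
  4: ids {14, 25} → SUM(o.qty)=6
  5: ids {11} → SUM(o.qty)=5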